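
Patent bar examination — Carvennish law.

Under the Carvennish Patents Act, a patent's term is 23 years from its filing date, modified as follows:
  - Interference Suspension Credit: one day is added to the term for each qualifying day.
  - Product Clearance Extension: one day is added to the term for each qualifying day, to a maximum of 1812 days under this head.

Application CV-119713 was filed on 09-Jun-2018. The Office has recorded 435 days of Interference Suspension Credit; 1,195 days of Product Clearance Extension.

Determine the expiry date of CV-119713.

November 25, 2045

Base term: filing date + 23 years → 9 June 2041.
Interference Suspension Credit: +435 days → 18 August 2042.
Product Clearance Extension: 1195 days (within the 1812-day cap) → +1195 days → 25 November 2045.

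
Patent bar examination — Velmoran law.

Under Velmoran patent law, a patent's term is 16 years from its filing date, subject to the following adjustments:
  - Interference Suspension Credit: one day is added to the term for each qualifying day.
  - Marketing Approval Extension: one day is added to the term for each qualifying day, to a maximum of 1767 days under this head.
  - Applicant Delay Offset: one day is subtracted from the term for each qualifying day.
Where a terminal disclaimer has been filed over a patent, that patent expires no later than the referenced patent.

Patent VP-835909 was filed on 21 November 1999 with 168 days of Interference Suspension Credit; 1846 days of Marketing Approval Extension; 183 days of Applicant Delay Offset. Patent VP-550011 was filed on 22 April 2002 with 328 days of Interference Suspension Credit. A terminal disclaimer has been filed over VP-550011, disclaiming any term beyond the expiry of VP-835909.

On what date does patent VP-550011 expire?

Natural term of VP-550011:
  Base: filing + 16 years → 22 April 2018.
  Interference Suspension Credit: +328 days → 16 March 2019.
Expiry of referenced patent VP-835909:
  Base: filing + 16 years → 21 November 2015.
  Interference Suspension Credit: +168 days → 7 May 2016.
  Marketing Approval Extension: 1846 days claimed exceeds the 1767-day cap, so +1767 days → 9 March 2021.
  Applicant Delay Offset: −183 days → 7 September 2020.
Terminal disclaimer: VP-550011 expires on the earlier of 16 March 2019 and 7 September 2020.

March 16, 2019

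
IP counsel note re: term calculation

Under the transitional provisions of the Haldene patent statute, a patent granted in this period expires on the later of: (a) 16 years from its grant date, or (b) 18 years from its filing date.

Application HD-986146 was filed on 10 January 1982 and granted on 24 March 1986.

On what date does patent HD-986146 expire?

2002-03-24

(a) grant + 16 years → 24 March 2002.
(b) filing + 18 years → 10 January 2000.
Later of the two: 24 March 2002.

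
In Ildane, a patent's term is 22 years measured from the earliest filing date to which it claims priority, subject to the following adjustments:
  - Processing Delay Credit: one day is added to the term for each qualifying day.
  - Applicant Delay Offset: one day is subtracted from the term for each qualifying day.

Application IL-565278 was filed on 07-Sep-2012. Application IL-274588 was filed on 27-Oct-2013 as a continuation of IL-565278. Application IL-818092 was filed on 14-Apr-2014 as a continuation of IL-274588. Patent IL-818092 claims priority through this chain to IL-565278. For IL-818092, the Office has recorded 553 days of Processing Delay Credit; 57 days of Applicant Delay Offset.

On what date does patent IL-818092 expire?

January 16, 2036

Earliest priority filing: 7 September 2012.
Base term: 7 September 2012 + 22 years → 7 September 2034.
Processing Delay Credit: +553 days → 13 March 2036.
Applicant Delay Offset: −57 days → 16 January 2036.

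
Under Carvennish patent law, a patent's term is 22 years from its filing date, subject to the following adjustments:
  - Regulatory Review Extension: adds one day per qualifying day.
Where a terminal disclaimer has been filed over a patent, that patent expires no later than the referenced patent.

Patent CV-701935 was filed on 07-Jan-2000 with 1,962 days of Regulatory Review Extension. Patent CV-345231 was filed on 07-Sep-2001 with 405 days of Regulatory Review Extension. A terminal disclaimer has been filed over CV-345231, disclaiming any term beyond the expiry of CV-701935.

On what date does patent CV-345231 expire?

2024-10-16

Natural term of CV-345231:
  Base: filing + 22 years → 7 September 2023.
  Regulatory Review Extension: +405 days → 16 October 2024.
Expiry of referenced patent CV-701935:
  Base: filing + 22 years → 7 January 2022.
  Regulatory Review Extension: +1962 days → 23 May 2027.
Terminal disclaimer: CV-345231 expires on the earlier of 16 October 2024 and 23 May 2027.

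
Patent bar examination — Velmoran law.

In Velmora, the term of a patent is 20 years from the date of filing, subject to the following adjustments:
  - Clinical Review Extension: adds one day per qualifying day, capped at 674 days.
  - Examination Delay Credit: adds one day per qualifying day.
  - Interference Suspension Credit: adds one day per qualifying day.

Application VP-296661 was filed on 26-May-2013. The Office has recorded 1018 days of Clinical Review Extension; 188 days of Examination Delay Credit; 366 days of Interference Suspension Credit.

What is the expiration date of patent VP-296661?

October 5, 2036

Base term: filing date + 20 years → 26 May 2033.
Clinical Review Extension: 1018 days claimed exceeds the 674-day cap, so +674 days → 31 March 2035.
Examination Delay Credit: +188 days → 5 October 2035.
Interference Suspension Credit: +366 days → 5 October 2036.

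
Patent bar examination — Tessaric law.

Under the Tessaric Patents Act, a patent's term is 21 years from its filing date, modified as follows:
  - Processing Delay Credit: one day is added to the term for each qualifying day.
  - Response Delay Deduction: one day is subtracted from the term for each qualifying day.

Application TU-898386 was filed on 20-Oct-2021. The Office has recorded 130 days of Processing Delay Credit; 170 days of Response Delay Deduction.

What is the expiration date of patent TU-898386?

Base term: filing date + 21 years → 20 October 2042.
Processing Delay Credit: +130 days → 27 February 2043.
Response Delay Deduction: −170 days → 10 September 2042.

2042-09-10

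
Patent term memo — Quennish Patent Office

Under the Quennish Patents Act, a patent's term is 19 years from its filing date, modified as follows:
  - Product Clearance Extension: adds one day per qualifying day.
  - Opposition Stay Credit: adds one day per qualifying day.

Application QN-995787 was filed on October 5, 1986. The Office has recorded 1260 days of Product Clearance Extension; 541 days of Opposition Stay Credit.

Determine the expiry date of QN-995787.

September 10, 2010

Base term: filing date + 19 years → 5 October 2005.
Product Clearance Extension: +1260 days → 18 March 2009.
Opposition Stay Credit: +541 days → 10 September 2010.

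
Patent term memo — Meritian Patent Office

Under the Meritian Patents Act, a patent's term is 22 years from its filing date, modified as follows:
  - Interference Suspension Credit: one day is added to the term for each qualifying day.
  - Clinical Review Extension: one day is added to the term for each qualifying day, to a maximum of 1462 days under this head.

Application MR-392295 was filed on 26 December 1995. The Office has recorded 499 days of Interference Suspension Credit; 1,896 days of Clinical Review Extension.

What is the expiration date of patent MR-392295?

2023-05-10

Base term: filing date + 22 years → 26 December 2017.
Interference Suspension Credit: +499 days → 9 May 2019.
Clinical Review Extension: 1896 days claimed exceeds the 1462-day cap, so +1462 days → 10 May 2023.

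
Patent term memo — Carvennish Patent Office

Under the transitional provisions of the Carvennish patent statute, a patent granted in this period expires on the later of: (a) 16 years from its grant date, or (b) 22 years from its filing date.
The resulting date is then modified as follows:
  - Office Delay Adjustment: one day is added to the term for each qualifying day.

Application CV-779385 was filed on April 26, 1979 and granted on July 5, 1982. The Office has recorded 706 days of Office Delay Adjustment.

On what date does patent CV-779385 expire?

(a) grant + 16 years → 5 July 1998.
(b) filing + 22 years → 26 April 2001.
Later of the two: 26 April 2001.
Office Delay Adjustment: +706 days → 2 April 2003.

April 2, 2003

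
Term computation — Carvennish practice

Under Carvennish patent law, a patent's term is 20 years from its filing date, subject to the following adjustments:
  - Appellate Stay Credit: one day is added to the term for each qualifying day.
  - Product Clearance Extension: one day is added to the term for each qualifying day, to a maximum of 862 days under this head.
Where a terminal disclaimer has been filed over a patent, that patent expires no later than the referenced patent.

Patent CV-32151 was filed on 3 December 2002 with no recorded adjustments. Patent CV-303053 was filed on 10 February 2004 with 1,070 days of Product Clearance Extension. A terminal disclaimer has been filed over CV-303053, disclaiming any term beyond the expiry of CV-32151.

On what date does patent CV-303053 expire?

December 3, 2022

Natural term of CV-303053:
  Base: filing + 20 years → 10 February 2024.
  Product Clearance Extension: 1070 days claimed exceeds the 862-day cap, so +862 days → 21 June 2026.
Expiry of referenced patent CV-32151:
  Base: filing + 20 years → 3 December 2022.
Terminal disclaimer: CV-303053 expires on the earlier of 21 June 2026 and 3 December 2022.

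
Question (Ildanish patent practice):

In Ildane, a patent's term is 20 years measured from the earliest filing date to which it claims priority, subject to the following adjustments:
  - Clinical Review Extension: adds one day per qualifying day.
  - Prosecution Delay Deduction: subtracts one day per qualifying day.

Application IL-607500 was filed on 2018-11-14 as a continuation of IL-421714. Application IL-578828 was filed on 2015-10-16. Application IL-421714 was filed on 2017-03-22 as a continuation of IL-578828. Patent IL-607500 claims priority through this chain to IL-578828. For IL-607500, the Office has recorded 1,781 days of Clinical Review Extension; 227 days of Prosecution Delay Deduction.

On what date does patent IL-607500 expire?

Earliest priority filing: 16 October 2015.
Base term: 16 October 2015 + 20 years → 16 October 2035.
Clinical Review Extension: +1781 days → 31 August 2040.
Prosecution Delay Deduction: −227 days → 17 January 2040.

January 17, 2040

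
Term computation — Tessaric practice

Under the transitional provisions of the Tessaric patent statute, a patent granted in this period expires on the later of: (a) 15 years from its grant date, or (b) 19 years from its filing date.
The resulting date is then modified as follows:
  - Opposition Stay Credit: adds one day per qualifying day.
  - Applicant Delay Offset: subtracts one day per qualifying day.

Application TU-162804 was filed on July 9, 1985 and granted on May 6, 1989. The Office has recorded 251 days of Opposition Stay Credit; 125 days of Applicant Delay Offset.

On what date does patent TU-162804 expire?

2004-11-12

(a) grant + 15 years → 6 May 2004.
(b) filing + 19 years → 9 July 2004.
Later of the two: 9 July 2004.
Opposition Stay Credit: +251 days → 17 March 2005.
Applicant Delay Offset: −125 days → 12 November 2004.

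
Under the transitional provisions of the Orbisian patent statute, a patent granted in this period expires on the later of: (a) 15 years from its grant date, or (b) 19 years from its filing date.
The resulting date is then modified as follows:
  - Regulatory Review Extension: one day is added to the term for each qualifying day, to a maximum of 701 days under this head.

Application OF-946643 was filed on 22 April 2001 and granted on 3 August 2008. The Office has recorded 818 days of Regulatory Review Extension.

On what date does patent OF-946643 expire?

July 4, 2025

(a) grant + 15 years → 3 August 2023.
(b) filing + 19 years → 22 April 2020.
Later of the two: 3 August 2023.
Regulatory Review Extension: 818 days claimed exceeds the 701-day cap, so +701 days → 4 July 2025.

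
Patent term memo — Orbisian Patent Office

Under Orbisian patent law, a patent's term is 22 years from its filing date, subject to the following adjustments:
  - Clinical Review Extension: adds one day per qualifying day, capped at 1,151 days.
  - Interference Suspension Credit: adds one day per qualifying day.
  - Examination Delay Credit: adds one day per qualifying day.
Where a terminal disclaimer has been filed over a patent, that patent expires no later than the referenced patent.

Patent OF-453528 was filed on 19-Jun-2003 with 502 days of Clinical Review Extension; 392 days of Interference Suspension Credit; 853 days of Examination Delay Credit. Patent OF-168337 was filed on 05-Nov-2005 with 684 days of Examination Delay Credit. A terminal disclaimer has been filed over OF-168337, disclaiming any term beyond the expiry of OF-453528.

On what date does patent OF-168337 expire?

2029-09-19

Natural term of OF-168337:
  Base: filing + 22 years → 5 November 2027.
  Examination Delay Credit: +684 days → 19 September 2029.
Expiry of referenced patent OF-453528:
  Base: filing + 22 years → 19 June 2025.
  Clinical Review Extension: 502 days (within the 1151-day cap) → +502 days → 3 November 2026.
  Interference Suspension Credit: +392 days → 30 November 2027.
  Examination Delay Credit: +853 days → 1 April 2030.
Terminal disclaimer: OF-168337 expires on the earlier of 19 September 2029 and 1 April 2030.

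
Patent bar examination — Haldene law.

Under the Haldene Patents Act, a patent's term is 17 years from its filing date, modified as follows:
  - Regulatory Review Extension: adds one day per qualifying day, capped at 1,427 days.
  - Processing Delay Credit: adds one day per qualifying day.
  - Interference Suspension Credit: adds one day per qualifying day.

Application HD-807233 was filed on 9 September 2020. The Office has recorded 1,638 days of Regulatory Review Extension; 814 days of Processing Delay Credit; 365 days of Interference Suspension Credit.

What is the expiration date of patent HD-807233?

Base term: filing date + 17 years → 9 September 2037.
Regulatory Review Extension: 1638 days claimed exceeds the 1427-day cap, so +1427 days → 6 August 2041.
Processing Delay Credit: +814 days → 29 October 2043.
Interference Suspension Credit: +365 days → 28 October 2044.

2044-10-28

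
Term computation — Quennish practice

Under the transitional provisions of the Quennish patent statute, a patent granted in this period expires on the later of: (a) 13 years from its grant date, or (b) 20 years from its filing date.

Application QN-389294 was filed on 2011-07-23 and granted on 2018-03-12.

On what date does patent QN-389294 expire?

(a) grant + 13 years → 12 March 2031.
(b) filing + 20 years → 23 July 2031.
Later of the two: 23 July 2031.

2031-07-23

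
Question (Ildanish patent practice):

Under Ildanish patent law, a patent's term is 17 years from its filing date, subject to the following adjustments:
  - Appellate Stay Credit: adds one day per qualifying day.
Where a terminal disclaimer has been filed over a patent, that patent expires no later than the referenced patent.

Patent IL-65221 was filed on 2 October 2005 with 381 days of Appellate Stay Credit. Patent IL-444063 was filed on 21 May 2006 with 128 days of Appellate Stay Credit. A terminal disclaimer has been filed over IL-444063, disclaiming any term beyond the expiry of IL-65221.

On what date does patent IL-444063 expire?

September 26, 2023

Natural term of IL-444063:
  Base: filing + 17 years → 21 May 2023.
  Appellate Stay Credit: +128 days → 26 September 2023.
Expiry of referenced patent IL-65221:
  Base: filing + 17 years → 2 October 2022.
  Appellate Stay Credit: +381 days → 18 October 2023.
Terminal disclaimer: IL-444063 expires on the earlier of 26 September 2023 and 18 October 2023.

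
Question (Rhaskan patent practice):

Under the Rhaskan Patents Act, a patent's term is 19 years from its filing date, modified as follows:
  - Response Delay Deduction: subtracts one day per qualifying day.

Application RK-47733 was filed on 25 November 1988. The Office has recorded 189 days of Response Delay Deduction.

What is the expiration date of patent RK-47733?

Base term: filing date + 19 years → 25 November 2007.
Response Delay Deduction: −189 days → 20 May 2007.

2007-05-20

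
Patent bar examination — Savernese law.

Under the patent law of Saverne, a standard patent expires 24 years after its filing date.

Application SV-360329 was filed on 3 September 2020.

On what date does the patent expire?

September 3, 2044

Filing date + 24 years → 3 September 2044.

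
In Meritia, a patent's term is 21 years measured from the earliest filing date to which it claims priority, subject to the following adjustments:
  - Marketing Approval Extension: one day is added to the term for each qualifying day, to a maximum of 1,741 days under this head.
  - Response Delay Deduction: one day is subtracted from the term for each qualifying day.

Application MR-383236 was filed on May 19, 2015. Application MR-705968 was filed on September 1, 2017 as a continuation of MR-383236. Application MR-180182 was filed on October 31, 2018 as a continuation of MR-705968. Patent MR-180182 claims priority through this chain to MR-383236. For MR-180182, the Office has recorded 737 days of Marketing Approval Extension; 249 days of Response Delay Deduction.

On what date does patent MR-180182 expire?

September 19, 2037

Earliest priority filing: 19 May 2015.
Base term: 19 May 2015 + 21 years → 19 May 2036.
Marketing Approval Extension: 737 days (within the 1741-day cap) → +737 days → 26 May 2038.
Response Delay Deduction: −249 days → 19 September 2037.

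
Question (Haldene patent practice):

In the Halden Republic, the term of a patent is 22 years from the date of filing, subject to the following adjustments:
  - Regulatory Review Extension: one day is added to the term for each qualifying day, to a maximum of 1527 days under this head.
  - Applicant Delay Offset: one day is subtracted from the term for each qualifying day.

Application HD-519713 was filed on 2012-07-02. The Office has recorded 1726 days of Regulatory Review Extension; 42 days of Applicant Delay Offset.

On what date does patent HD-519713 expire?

Base term: filing date + 22 years → 2 July 2034.
Regulatory Review Extension: 1726 days claimed exceeds the 1527-day cap, so +1527 days → 6 September 2038.
Applicant Delay Offset: −42 days → 26 July 2038.

2038-07-26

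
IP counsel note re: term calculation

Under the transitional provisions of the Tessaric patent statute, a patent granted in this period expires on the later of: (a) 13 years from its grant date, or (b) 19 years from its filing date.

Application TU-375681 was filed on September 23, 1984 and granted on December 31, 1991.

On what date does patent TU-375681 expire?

(a) grant + 13 years → 31 December 2004.
(b) filing + 19 years → 23 September 2003.
Later of the two: 31 December 2004.

2004-12-31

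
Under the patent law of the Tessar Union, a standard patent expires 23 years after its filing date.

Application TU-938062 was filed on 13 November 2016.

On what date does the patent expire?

Filing date + 23 years → 13 November 2039.

November 13, 2039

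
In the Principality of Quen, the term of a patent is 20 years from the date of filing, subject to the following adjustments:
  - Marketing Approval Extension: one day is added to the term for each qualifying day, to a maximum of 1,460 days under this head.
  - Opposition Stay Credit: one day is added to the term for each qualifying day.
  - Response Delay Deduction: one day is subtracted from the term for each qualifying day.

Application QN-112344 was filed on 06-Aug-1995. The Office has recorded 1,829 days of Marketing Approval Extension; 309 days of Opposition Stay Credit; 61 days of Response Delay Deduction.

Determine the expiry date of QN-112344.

Base term: filing date + 20 years → 6 August 2015.
Marketing Approval Extension: 1829 days claimed exceeds the 1460-day cap, so +1460 days → 5 August 2019.
Opposition Stay Credit: +309 days → 9 June 2020.
Response Delay Deduction: −61 days → 9 April 2020.

2020-04-09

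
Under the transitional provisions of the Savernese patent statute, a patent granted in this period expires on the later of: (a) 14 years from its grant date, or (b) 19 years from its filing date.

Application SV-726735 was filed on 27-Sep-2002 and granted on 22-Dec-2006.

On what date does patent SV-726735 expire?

(a) grant + 14 years → 22 December 2020.
(b) filing + 19 years → 27 September 2021.
Later of the two: 27 September 2021.

September 27, 2021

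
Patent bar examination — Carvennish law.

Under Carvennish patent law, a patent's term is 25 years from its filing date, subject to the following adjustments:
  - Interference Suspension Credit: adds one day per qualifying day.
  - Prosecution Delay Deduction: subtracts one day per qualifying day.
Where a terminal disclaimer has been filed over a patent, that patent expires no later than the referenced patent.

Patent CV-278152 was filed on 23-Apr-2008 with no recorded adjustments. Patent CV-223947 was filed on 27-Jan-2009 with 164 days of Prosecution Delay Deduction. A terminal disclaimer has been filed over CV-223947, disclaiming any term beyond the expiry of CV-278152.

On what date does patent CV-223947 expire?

2033-04-23

Natural term of CV-223947:
  Base: filing + 25 years → 27 January 2034.
  Prosecution Delay Deduction: −164 days → 16 August 2033.
Expiry of referenced patent CV-278152:
  Base: filing + 25 years → 23 April 2033.
Terminal disclaimer: CV-223947 expires on the earlier of 16 August 2033 and 23 April 2033.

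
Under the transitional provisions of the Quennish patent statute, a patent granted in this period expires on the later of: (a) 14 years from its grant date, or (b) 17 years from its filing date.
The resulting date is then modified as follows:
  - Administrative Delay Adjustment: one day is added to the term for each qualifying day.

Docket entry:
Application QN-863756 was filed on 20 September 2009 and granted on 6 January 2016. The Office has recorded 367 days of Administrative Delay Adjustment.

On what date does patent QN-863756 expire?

(a) grant + 14 years → 6 January 2030.
(b) filing + 17 years → 20 September 2026.
Later of the two: 6 January 2030.
Administrative Delay Adjustment: +367 days → 8 January 2031.

2031-01-08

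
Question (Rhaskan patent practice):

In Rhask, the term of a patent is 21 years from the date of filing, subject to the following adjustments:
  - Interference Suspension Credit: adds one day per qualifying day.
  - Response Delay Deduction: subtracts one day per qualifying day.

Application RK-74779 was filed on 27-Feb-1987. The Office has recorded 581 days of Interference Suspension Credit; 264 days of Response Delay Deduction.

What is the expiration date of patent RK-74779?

January 9, 2009

Base term: filing date + 21 years → 27 February 2008.
Interference Suspension Credit: +581 days → 30 September 2009.
Response Delay Deduction: −264 days → 9 January 2009.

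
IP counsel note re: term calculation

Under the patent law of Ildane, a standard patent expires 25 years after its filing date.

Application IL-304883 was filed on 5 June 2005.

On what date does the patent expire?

June 5, 2030

Filing date + 25 years → 5 June 2030.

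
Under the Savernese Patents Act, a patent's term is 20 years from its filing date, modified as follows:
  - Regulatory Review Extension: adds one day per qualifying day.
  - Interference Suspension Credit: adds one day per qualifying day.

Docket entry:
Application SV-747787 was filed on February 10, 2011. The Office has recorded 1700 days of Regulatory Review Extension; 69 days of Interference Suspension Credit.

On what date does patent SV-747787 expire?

Base term: filing date + 20 years → 10 February 2031.
Regulatory Review Extension: +1700 days → 7 October 2035.
Interference Suspension Credit: +69 days → 15 December 2035.

2035-12-15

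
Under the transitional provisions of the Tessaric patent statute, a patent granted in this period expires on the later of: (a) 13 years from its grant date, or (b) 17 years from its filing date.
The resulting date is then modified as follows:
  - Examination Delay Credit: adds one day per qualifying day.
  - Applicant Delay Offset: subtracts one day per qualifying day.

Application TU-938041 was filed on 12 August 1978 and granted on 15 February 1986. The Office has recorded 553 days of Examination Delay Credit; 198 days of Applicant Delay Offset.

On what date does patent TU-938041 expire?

(a) grant + 13 years → 15 February 1999.
(b) filing + 17 years → 12 August 1995.
Later of the two: 15 February 1999.
Examination Delay Credit: +553 days → 21 August 2000.
Applicant Delay Offset: −198 days → 5 February 2000.

2000-02-05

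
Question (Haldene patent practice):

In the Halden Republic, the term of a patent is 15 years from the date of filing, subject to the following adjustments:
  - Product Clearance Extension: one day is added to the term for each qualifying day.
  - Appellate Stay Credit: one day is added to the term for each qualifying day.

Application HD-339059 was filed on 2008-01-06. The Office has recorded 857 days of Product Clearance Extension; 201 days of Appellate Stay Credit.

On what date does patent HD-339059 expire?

November 29, 2025

Base term: filing date + 15 years → 6 January 2023.
Product Clearance Extension: +857 days → 12 May 2025.
Appellate Stay Credit: +201 days → 29 November 2025.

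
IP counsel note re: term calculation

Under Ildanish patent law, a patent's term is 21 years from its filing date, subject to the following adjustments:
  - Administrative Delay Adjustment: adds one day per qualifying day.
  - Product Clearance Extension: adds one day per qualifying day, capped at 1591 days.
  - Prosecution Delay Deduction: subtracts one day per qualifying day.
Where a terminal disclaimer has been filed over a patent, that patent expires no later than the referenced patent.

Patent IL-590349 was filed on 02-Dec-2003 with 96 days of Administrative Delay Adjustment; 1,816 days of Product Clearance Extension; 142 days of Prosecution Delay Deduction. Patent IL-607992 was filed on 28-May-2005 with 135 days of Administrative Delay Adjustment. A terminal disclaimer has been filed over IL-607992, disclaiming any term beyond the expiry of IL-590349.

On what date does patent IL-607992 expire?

2026-10-10

Natural term of IL-607992:
  Base: filing + 21 years → 28 May 2026.
  Administrative Delay Adjustment: +135 days → 10 October 2026.
Expiry of referenced patent IL-590349:
  Base: filing + 21 years → 2 December 2024.
  Administrative Delay Adjustment: +96 days → 8 March 2025.
  Product Clearance Extension: 1816 days claimed exceeds the 1591-day cap, so +1591 days → 16 July 2029.
  Prosecution Delay Deduction: −142 days → 24 February 2029.
Terminal disclaimer: IL-607992 expires on the earlier of 10 October 2026 and 24 February 2029.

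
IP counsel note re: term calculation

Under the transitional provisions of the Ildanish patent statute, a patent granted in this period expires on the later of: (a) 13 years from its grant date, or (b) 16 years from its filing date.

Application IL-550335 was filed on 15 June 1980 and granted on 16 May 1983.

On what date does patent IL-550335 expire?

(a) grant + 13 years → 16 May 1996.
(b) filing + 16 years → 15 June 1996.
Later of the two: 15 June 1996.

1996-06-15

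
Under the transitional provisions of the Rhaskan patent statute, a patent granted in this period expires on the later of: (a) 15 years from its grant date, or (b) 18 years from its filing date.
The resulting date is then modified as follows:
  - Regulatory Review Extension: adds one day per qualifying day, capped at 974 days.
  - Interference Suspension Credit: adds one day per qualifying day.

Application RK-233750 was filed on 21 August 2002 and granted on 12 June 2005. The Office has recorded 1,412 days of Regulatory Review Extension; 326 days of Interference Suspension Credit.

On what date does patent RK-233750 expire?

(a) grant + 15 years → 12 June 2020.
(b) filing + 18 years → 21 August 2020.
Later of the two: 21 August 2020.
Regulatory Review Extension: 1412 days claimed exceeds the 974-day cap, so +974 days → 22 April 2023.
Interference Suspension Credit: +326 days → 13 March 2024.

March 13, 2024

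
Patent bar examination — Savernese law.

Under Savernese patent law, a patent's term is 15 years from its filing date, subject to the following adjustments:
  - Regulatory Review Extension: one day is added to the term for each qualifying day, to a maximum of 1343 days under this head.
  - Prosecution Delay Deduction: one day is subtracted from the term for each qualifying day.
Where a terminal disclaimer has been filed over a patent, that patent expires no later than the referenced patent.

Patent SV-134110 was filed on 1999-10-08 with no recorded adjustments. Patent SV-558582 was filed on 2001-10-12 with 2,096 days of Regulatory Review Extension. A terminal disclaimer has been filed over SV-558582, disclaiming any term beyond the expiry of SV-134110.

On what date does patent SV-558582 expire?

Natural term of SV-558582:
  Base: filing + 15 years → 12 October 2016.
  Regulatory Review Extension: 2096 days claimed exceeds the 1343-day cap, so +1343 days → 16 June 2020.
Expiry of referenced patent SV-134110:
  Base: filing + 15 years → 8 October 2014.
Terminal disclaimer: SV-558582 expires on the earlier of 16 June 2020 and 8 October 2014.

2014-10-08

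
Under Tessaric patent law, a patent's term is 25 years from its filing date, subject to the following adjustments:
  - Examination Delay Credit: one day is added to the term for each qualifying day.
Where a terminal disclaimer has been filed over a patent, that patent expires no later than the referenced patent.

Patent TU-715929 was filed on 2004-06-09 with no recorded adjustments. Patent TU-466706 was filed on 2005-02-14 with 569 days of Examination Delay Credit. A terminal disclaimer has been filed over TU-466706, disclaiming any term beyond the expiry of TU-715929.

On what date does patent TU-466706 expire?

Natural term of TU-466706:
  Base: filing + 25 years → 14 February 2030.
  Examination Delay Credit: +569 days → 6 September 2031.
Expiry of referenced patent TU-715929:
  Base: filing + 25 years → 9 June 2029.
Terminal disclaimer: TU-466706 expires on the earlier of 6 September 2031 and 9 June 2029.

2029-06-09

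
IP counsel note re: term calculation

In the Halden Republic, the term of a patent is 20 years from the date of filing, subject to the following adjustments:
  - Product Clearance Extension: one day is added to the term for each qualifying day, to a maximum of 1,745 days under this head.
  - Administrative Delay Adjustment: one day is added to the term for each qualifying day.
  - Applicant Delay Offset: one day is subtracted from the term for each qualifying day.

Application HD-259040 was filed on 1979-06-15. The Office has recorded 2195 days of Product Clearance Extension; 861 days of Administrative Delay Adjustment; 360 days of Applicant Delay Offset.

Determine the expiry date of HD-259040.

Base term: filing date + 20 years → 15 June 1999.
Product Clearance Extension: 2195 days claimed exceeds the 1745-day cap, so +1745 days → 25 March 2004.
Administrative Delay Adjustment: +861 days → 3 August 2006.
Applicant Delay Offset: −360 days → 8 August 2005.

August 8, 2005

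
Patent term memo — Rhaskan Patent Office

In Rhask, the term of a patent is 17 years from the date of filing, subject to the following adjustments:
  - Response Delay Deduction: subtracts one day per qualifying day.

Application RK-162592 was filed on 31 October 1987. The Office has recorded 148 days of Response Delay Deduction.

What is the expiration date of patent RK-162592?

Base term: filing date + 17 years → 31 October 2004.
Response Delay Deduction: −148 days → 5 June 2004.

2004-06-05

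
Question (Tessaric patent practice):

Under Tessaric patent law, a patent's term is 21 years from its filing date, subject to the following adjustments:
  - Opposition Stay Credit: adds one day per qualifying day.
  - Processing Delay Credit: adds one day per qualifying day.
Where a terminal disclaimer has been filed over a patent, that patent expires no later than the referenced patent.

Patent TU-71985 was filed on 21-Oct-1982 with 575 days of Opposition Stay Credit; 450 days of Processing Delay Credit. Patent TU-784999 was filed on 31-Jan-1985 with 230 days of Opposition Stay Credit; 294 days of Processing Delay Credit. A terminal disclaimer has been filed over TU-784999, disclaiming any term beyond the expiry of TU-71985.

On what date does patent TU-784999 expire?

Natural term of TU-784999:
  Base: filing + 21 years → 31 January 2006.
  Opposition Stay Credit: +230 days → 18 September 2006.
  Processing Delay Credit: +294 days → 9 July 2007.
Expiry of referenced patent TU-71985:
  Base: filing + 21 years → 21 October 2003.
  Opposition Stay Credit: +575 days → 18 May 2005.
  Processing Delay Credit: +450 days → 11 August 2006.
Terminal disclaimer: TU-784999 expires on the earlier of 9 July 2007 and 11 August 2006.

August 11, 2006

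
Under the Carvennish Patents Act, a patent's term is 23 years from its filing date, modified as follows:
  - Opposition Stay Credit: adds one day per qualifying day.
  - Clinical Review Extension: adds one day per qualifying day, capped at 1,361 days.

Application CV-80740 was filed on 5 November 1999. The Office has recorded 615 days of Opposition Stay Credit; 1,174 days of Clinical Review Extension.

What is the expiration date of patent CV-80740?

September 29, 2027

Base term: filing date + 23 years → 5 November 2022.
Opposition Stay Credit: +615 days → 12 July 2024.
Clinical Review Extension: 1174 days (within the 1361-day cap) → +1174 days → 29 September 2027.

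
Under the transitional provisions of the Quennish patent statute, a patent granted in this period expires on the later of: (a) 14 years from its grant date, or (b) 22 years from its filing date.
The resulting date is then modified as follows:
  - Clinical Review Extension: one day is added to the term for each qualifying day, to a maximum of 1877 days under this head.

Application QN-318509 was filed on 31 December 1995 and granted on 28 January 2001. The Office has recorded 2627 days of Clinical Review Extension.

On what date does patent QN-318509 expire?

(a) grant + 14 years → 28 January 2015.
(b) filing + 22 years → 31 December 2017.
Later of the two: 31 December 2017.
Clinical Review Extension: 2627 days claimed exceeds the 1877-day cap, so +1877 days → 20 February 2023.

2023-02-20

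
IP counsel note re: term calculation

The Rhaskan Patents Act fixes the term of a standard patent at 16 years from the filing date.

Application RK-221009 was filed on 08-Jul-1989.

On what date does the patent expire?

Filing date + 16 years → 8 July 2005.

2005-07-08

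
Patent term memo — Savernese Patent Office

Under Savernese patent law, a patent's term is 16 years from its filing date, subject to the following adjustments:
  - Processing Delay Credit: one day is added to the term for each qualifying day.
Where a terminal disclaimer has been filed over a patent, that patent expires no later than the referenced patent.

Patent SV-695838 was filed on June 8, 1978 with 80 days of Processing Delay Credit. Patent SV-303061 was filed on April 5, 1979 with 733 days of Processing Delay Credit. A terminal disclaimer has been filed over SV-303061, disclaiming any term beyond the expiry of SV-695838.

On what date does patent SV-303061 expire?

August 27, 1994

Natural term of SV-303061:
  Base: filing + 16 years → 5 April 1995.
  Processing Delay Credit: +733 days → 7 April 1997.
Expiry of referenced patent SV-695838:
  Base: filing + 16 years → 8 June 1994.
  Processing Delay Credit: +80 days → 27 August 1994.
Terminal disclaimer: SV-303061 expires on the earlier of 7 April 1997 and 27 August 1994.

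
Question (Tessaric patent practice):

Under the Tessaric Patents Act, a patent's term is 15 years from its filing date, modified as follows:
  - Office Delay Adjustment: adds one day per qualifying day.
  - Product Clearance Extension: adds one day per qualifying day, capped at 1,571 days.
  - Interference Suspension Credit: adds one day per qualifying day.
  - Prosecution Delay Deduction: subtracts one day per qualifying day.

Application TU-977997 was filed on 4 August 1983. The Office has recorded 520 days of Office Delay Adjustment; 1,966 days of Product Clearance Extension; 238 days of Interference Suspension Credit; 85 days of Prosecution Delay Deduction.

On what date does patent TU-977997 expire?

2004-09-25

Base term: filing date + 15 years → 4 August 1998.
Office Delay Adjustment: +520 days → 6 January 2000.
Product Clearance Extension: 1966 days claimed exceeds the 1571-day cap, so +1571 days → 25 April 2004.
Interference Suspension Credit: +238 days → 19 December 2004.
Prosecution Delay Deduction: −85 days → 25 September 2004.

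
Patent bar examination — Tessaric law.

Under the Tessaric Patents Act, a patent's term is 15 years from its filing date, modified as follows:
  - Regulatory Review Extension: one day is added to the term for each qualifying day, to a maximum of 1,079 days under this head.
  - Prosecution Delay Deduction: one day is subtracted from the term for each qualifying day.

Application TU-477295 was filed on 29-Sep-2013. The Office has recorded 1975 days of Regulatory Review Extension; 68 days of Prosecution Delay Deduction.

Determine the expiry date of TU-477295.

2031-07-07

Base term: filing date + 15 years → 29 September 2028.
Regulatory Review Extension: 1975 days claimed exceeds the 1079-day cap, so +1079 days → 13 September 2031.
Prosecution Delay Deduction: −68 days → 7 July 2031.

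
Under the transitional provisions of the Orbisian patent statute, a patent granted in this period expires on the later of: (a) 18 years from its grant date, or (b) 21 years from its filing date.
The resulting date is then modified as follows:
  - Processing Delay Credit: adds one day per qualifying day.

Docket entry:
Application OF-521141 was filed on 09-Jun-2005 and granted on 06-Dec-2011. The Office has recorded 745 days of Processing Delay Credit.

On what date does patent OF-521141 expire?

(a) grant + 18 years → 6 December 2029.
(b) filing + 21 years → 9 June 2026.
Later of the two: 6 December 2029.
Processing Delay Credit: +745 days → 21 December 2031.

December 21, 2031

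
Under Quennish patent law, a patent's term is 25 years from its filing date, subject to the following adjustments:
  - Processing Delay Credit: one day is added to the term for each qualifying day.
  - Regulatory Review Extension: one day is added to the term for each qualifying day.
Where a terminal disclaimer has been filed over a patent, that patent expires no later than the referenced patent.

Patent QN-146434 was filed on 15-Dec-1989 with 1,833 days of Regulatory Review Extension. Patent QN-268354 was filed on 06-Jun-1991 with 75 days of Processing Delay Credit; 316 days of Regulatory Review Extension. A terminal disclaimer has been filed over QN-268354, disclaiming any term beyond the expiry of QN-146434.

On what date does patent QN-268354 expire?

Natural term of QN-268354:
  Base: filing + 25 years → 6 June 2016.
  Processing Delay Credit: +75 days → 20 August 2016.
  Regulatory Review Extension: +316 days → 2 July 2017.
Expiry of referenced patent QN-146434:
  Base: filing + 25 years → 15 December 2014.
  Regulatory Review Extension: +1833 days → 22 December 2019.
Terminal disclaimer: QN-268354 expires on the earlier of 2 July 2017 and 22 December 2019.

July 2, 2017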